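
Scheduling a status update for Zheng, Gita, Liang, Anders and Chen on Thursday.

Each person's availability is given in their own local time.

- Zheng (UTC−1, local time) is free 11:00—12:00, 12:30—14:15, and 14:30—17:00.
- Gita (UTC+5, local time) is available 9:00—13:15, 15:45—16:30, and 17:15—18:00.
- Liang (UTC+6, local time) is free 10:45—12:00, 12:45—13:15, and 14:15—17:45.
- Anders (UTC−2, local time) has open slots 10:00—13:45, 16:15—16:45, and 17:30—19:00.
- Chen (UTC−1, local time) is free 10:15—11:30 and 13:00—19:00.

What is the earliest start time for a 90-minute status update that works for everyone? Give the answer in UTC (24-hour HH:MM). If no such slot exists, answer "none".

none

Zheng → UTC: 12:00–13:00, 13:30–15:15, 15:30–18:00.
Gita → UTC: 04:00–08:15, 10:45–11:30, 12:15–13:00.
Liang → UTC: 04:45–06:00, 06:45–07:15, 08:15–11:45.
Anders → UTC: 12:00–15:45, 18:15–18:45, 19:30–21:00.
Chen → UTC: 11:15–12:30, 14:00–20:00.
Zheng ∩ Gita: 12:15–13:00.
Zheng ∩ Gita ∩ Liang: (none).
Zheng ∩ Gita ∩ Liang ∩ Anders: (none).
Zheng ∩ Gita ∩ Liang ∩ Anders ∩ Chen: (none).
Windows ≥ 90 min: (none).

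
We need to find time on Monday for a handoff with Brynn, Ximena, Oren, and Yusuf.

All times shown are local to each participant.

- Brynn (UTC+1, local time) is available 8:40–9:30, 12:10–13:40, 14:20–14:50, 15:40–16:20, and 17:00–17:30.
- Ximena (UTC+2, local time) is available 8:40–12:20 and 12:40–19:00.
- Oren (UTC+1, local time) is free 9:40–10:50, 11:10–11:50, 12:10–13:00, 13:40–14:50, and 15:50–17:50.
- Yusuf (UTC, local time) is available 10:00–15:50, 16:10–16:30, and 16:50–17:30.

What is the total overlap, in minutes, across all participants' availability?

130 minutes

Brynn → UTC: 07:40–08:30, 11:10–12:40, 13:20–13:50, 14:40–15:20, 16:00–16:30.
Ximena → UTC: 06:40–10:20, 10:40–17:00.
Oren → UTC: 08:40–09:50, 10:10–10:50, 11:10–12:00, 12:40–13:50, 14:50–16:50.
Yusuf → UTC: 10:00–15:50, 16:10–16:30, 16:50–17:30.
Brynn ∩ Ximena: 07:40–08:30, 11:10–12:40, 13:20–13:50, 14:40–15:20, 16:00–16:30.
Brynn ∩ Ximena ∩ Oren: 11:10–12:00, 13:20–13:50, 14:50–15:20, 16:00–16:30.
Brynn ∩ Ximena ∩ Oren ∩ Yusuf: 11:10–12:00, 13:20–13:50, 14:50–15:20, 16:10–16:30.
Total common minutes: 50 + 30 + 30 + 20 = 130.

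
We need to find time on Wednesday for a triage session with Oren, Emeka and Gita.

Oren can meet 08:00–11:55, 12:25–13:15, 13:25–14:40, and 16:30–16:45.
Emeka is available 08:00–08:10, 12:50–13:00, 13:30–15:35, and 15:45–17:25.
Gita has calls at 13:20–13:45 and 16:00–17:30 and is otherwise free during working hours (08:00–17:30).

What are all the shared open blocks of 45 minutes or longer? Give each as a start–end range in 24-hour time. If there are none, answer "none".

13:45–14:40

Gita free within 08:00–17:30: 08:00–13:20, 13:45–16:00.
Oren ∩ Emeka: 08:00–08:10, 12:50–13:00, 13:30–14:40, 16:30–16:45.
Oren ∩ Emeka ∩ Gita: 08:00–08:10, 12:50–13:00, 13:45–14:40.
Windows ≥ 45 min: 13:45–14:40.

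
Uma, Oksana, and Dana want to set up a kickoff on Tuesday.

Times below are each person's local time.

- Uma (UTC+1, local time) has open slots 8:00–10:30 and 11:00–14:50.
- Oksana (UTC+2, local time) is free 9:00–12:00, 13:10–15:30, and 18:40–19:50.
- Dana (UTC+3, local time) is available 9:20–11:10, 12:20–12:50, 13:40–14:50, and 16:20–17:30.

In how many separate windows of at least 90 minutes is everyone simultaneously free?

0

Uma → UTC: 07:00–09:30, 10:00–13:50.
Oksana → UTC: 07:00–10:00, 11:10–13:30, 16:40–17:50.
Dana → UTC: 06:20–08:10, 09:20–09:50, 10:40–11:50, 13:20–14:30.
Uma ∩ Oksana: 07:00–09:30, 11:10–13:30.
Uma ∩ Oksana ∩ Dana: 07:00–08:10, 09:20–09:30, 11:10–11:50, 13:20–13:30.
Windows ≥ 90 min: (none).
That's 0 windows.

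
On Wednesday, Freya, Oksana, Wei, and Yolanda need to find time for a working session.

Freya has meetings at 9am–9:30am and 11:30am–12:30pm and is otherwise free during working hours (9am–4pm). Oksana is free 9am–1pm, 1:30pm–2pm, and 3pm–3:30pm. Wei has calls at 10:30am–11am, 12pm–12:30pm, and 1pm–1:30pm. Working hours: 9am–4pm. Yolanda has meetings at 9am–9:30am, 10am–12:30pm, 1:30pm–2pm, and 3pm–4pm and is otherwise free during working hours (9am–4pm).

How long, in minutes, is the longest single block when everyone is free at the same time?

Freya free within 09:00–16:00: 09:30–11:30, 12:30–16:00.
Wei free within 09:00–16:00: 09:00–10:30, 11:00–12:00, 12:30–13:00, 13:30–16:00.
Yolanda free within 09:00–16:00: 09:30–10:00, 12:30–13:30, 14:00–15:00.
Freya ∩ Oksana: 09:30–11:30, 12:30–13:00, 13:30–14:00, 15:00–15:30.
Freya ∩ Oksana ∩ Wei: 09:30–10:30, 11:00–11:30, 12:30–13:00, 13:30–14:00, 15:00–15:30.
Freya ∩ Oksana ∩ Wei ∩ Yolanda: 09:30–10:00, 12:30–13:00.
Common window lengths: 30, 30 min; longest is 30.

30 minutes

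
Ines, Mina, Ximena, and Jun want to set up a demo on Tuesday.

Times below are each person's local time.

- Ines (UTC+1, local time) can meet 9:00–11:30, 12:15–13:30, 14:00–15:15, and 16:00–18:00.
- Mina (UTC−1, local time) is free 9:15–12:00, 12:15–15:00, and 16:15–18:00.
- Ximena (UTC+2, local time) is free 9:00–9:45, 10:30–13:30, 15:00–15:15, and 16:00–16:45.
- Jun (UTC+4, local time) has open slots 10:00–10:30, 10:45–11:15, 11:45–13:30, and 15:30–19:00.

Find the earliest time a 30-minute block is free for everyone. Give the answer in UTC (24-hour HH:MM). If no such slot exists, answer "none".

none

Ines → UTC: 08:00–10:30, 11:15–12:30, 13:00–14:15, 15:00–17:00.
Mina → UTC: 10:15–13:00, 13:15–16:00, 17:15–19:00.
Ximena → UTC: 07:00–07:45, 08:30–11:30, 13:00–13:15, 14:00–14:45.
Jun → UTC: 06:00–06:30, 06:45–07:15, 07:45–09:30, 11:30–15:00.
Ines ∩ Mina: 10:15–10:30, 11:15–12:30, 13:15–14:15, 15:00–16:00.
Ines ∩ Mina ∩ Ximena: 10:15–10:30, 11:15–11:30, 14:00–14:15.
Ines ∩ Mina ∩ Ximena ∩ Jun: 14:00–14:15.
Windows ≥ 30 min: (none).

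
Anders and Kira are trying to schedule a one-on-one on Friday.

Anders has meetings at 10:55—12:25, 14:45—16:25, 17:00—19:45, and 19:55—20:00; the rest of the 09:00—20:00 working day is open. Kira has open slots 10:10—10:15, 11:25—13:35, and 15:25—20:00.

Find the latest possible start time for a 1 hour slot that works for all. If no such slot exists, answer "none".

12:35

Anders free within 09:00–20:00: 09:00–10:55, 12:25–14:45, 16:25–17:00, 19:45–19:55.
Anders ∩ Kira: 10:10–10:15, 12:25–13:35, 16:25–17:00, 19:45–19:55.
Windows ≥ 60 min: 12:25–13:35.
Latest start in the last window 12:25–13:35 is 13:35 − 60 min = 12:35.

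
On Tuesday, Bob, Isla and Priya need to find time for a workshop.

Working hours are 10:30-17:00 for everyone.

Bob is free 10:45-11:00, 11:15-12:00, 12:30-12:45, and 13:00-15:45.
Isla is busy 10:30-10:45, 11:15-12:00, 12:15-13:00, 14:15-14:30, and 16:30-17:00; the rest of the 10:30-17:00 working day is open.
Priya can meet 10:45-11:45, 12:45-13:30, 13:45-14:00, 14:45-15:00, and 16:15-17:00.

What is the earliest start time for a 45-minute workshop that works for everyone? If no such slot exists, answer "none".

Isla free within 10:30–17:00: 10:45–11:15, 12:00–12:15, 13:00–14:15, 14:30–16:30.
Bob ∩ Isla: 10:45–11:00, 13:00–14:15, 14:30–15:45.
Bob ∩ Isla ∩ Priya: 10:45–11:00, 13:00–13:30, 13:45–14:00, 14:45–15:00.
Windows ≥ 45 min: (none).

none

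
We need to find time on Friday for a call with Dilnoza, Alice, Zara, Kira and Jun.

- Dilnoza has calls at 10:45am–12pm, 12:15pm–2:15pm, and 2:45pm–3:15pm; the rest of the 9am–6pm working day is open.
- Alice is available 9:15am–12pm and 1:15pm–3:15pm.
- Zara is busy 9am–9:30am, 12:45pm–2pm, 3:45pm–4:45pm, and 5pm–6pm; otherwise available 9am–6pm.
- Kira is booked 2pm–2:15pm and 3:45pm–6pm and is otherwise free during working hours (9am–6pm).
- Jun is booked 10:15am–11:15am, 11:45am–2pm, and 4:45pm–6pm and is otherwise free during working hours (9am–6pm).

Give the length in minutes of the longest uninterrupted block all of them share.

45 minutes

Dilnoza free within 09:00–18:00: 09:00–10:45, 12:00–12:15, 14:15–14:45, 15:15–18:00.
Zara free within 09:00–18:00: 09:30–12:45, 14:00–15:45, 16:45–17:00.
Kira free within 09:00–18:00: 09:00–14:00, 14:15–15:45.
Jun free within 09:00–18:00: 09:00–10:15, 11:15–11:45, 14:00–16:45.
Dilnoza ∩ Alice: 09:15–10:45, 14:15–14:45.
Dilnoza ∩ Alice ∩ Zara: 09:30–10:45, 14:15–14:45.
Dilnoza ∩ Alice ∩ Zara ∩ Kira: 09:30–10:45, 14:15–14:45.
Dilnoza ∩ Alice ∩ Zara ∩ Kira ∩ Jun: 09:30–10:15, 14:15–14:45.
Common window lengths: 45, 30 min; longest is 45.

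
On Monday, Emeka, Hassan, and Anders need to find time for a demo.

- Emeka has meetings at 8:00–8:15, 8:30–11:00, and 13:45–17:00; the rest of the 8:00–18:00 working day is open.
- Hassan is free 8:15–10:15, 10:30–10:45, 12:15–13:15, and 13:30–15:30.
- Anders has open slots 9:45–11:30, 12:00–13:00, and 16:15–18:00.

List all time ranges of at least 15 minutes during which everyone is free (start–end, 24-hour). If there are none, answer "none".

Emeka free within 08:00–18:00: 08:15–08:30, 11:00–13:45, 17:00–18:00.
Emeka ∩ Hassan: 08:15–08:30, 12:15–13:15, 13:30–13:45.
Emeka ∩ Hassan ∩ Anders: 12:15–13:00.
Windows ≥ 15 min: 12:15–13:00.

12:15–13:00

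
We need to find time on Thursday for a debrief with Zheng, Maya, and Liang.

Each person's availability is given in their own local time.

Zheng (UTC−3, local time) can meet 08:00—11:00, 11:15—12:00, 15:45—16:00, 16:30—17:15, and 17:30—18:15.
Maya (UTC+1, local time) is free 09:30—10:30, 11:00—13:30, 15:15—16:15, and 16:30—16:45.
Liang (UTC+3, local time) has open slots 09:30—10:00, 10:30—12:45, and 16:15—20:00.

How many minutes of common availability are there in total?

Zheng → UTC: 11:00–14:00, 14:15–15:00, 18:45–19:00, 19:30–20:15, 20:30–21:15.
Maya → UTC: 08:30–09:30, 10:00–12:30, 14:15–15:15, 15:30–15:45.
Liang → UTC: 06:30–07:00, 07:30–09:45, 13:15–17:00.
Zheng ∩ Maya: 11:00–12:30, 14:15–15:00.
Zheng ∩ Maya ∩ Liang: 14:15–15:00.
Total common minutes: 45.

45 minutes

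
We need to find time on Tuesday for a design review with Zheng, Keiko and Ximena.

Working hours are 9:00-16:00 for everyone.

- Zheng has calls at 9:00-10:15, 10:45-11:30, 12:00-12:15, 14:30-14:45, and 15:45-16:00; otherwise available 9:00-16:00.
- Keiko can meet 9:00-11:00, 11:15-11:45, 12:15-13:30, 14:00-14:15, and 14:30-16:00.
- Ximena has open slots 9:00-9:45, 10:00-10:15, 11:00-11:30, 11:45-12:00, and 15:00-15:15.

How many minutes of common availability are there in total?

15 minutes

Zheng free within 09:00–16:00: 10:15–10:45, 11:30–12:00, 12:15–14:30, 14:45–15:45.
Zheng ∩ Keiko: 10:15–10:45, 11:30–11:45, 12:15–13:30, 14:00–14:15, 14:45–15:45.
Zheng ∩ Keiko ∩ Ximena: 15:00–15:15.
Total common minutes: 15.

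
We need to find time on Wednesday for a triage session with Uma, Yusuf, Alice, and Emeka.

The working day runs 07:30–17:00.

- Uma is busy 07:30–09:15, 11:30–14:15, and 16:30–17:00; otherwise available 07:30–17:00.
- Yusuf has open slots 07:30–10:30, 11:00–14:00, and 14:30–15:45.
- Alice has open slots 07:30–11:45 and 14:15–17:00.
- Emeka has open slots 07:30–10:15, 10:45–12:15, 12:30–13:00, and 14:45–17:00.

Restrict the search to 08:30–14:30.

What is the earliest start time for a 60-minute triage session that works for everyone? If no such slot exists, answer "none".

Uma free within 07:30–17:00: 09:15–11:30, 14:15–16:30.
Uma ∩ Yusuf: 09:15–10:30, 11:00–11:30, 14:30–15:45.
Uma ∩ Yusuf ∩ Alice: 09:15–10:30, 11:00–11:30, 14:30–15:45.
Uma ∩ Yusuf ∩ Alice ∩ Emeka: 09:15–10:15, 11:00–11:30, 14:45–15:45.
Restricted to 08:30–14:30: 09:15–10:15, 11:00–11:30.
Windows ≥ 60 min: 09:15–10:15.
Earliest such window starts at 09:15.

09:15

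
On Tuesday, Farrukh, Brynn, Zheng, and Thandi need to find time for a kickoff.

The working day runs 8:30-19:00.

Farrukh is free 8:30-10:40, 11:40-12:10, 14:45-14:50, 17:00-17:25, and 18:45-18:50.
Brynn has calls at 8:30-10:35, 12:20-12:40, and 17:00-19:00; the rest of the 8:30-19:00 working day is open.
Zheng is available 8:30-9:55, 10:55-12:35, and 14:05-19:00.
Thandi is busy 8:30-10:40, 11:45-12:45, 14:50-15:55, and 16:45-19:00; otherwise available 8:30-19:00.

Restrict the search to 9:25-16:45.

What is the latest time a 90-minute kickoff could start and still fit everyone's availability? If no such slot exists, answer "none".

Brynn free within 08:30–19:00: 10:35–12:20, 12:40–17:00.
Thandi free within 08:30–19:00: 10:40–11:45, 12:45–14:50, 15:55–16:45.
Farrukh ∩ Brynn: 10:35–10:40, 11:40–12:10, 14:45–14:50.
Farrukh ∩ Brynn ∩ Zheng: 11:40–12:10, 14:45–14:50.
Farrukh ∩ Brynn ∩ Zheng ∩ Thandi: 11:40–11:45, 14:45–14:50.
Restricted to 09:25–16:45: 11:40–11:45, 14:45–14:50.
Windows ≥ 90 min: (none).

none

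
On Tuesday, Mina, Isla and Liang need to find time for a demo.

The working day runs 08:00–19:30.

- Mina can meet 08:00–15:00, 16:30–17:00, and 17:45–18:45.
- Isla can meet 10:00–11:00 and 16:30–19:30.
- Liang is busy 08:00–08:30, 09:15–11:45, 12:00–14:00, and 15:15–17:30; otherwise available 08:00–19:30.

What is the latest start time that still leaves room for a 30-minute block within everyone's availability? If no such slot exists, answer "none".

18:15

Liang free within 08:00–19:30: 08:30–09:15, 11:45–12:00, 14:00–15:15, 17:30–19:30.
Mina ∩ Isla: 10:00–11:00, 16:30–17:00, 17:45–18:45.
Mina ∩ Isla ∩ Liang: 17:45–18:45.
Windows ≥ 30 min: 17:45–18:45.
Latest start in the last window 17:45–18:45 is 18:45 − 30 min = 18:15.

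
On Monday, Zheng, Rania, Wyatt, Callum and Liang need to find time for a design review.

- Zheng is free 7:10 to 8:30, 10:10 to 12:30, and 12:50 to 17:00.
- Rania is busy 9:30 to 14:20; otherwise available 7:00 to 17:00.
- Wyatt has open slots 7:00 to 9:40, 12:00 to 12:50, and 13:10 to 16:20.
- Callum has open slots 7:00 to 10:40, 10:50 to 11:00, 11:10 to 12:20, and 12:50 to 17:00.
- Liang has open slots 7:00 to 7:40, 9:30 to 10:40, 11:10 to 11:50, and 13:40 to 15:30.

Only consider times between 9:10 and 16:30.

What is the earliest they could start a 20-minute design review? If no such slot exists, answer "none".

Rania free within 07:00–17:00: 07:00–09:30, 14:20–17:00.
Zheng ∩ Rania: 07:10–08:30, 14:20–17:00.
Zheng ∩ Rania ∩ Wyatt: 07:10–08:30, 14:20–16:20.
Zheng ∩ Rania ∩ Wyatt ∩ Callum: 07:10–08:30, 14:20–16:20.
Zheng ∩ Rania ∩ Wyatt ∩ Callum ∩ Liang: 07:10–07:40, 14:20–15:30.
Restricted to 09:10–16:30: 14:20–15:30.
Windows ≥ 20 min: 14:20–15:30.
Earliest such window starts at 14:20.

14:20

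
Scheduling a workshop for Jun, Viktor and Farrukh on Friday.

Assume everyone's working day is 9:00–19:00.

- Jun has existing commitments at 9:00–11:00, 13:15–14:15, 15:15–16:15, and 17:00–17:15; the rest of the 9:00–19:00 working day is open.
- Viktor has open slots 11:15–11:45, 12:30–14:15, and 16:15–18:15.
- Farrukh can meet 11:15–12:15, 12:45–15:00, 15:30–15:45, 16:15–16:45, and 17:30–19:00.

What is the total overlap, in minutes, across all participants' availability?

135 minutes

Jun free within 09:00–19:00: 11:00–13:15, 14:15–15:15, 16:15–17:00, 17:15–19:00.
Jun ∩ Viktor: 11:15–11:45, 12:30–13:15, 16:15–17:00, 17:15–18:15.
Jun ∩ Viktor ∩ Farrukh: 11:15–11:45, 12:45–13:15, 16:15–16:45, 17:30–18:15.
Total common minutes: 30 + 30 + 30 + 45 = 135.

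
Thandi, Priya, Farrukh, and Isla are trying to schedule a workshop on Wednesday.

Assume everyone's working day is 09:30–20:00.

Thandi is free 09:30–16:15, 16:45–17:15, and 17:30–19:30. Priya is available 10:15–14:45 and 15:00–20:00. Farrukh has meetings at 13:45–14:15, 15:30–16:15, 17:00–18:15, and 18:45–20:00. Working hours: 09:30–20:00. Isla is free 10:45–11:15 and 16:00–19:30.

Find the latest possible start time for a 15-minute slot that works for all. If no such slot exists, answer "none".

Farrukh free within 09:30–20:00: 09:30–13:45, 14:15–15:30, 16:15–17:00, 18:15–18:45.
Thandi ∩ Priya: 10:15–14:45, 15:00–16:15, 16:45–17:15, 17:30–19:30.
Thandi ∩ Priya ∩ Farrukh: 10:15–13:45, 14:15–14:45, 15:00–15:30, 16:45–17:00, 18:15–18:45.
Thandi ∩ Priya ∩ Farrukh ∩ Isla: 10:45–11:15, 16:45–17:00, 18:15–18:45.
Windows ≥ 15 min: 10:45–11:15, 16:45–17:00, 18:15–18:45.
Latest start in the last window 18:15–18:45 is 18:45 − 15 min = 18:30.

18:30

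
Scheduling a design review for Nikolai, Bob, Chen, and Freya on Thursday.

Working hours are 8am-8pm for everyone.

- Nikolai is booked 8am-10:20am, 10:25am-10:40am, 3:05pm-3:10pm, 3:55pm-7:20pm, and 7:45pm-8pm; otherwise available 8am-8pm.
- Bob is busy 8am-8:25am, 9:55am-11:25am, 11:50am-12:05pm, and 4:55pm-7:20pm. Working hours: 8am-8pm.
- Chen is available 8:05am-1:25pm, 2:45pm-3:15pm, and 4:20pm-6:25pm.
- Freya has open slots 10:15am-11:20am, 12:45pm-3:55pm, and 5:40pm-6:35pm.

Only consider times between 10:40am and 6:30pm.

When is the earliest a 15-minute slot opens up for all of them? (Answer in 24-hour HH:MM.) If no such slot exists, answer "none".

Nikolai free within 08:00–20:00: 10:20–10:25, 10:40–15:05, 15:10–15:55, 19:20–19:45.
Bob free within 08:00–20:00: 08:25–09:55, 11:25–11:50, 12:05–16:55, 19:20–20:00.
Nikolai ∩ Bob: 11:25–11:50, 12:05–15:05, 15:10–15:55, 19:20–19:45.
Nikolai ∩ Bob ∩ Chen: 11:25–11:50, 12:05–13:25, 14:45–15:05, 15:10–15:15.
Nikolai ∩ Bob ∩ Chen ∩ Freya: 12:45–13:25, 14:45–15:05, 15:10–15:15.
Restricted to 10:40–18:30: 12:45–13:25, 14:45–15:05, 15:10–15:15.
Windows ≥ 15 min: 12:45–13:25, 14:45–15:05.
Earliest such window starts at 12:45.

12:45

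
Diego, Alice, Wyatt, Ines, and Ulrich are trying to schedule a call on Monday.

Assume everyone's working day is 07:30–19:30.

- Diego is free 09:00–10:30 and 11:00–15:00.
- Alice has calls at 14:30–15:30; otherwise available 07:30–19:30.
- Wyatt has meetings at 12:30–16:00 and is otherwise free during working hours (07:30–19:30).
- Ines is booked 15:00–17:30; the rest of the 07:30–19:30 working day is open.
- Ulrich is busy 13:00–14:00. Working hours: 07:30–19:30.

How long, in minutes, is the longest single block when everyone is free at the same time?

90 minutes

Alice free within 07:30–19:30: 07:30–14:30, 15:30–19:30.
Wyatt free within 07:30–19:30: 07:30–12:30, 16:00–19:30.
Ines free within 07:30–19:30: 07:30–15:00, 17:30–19:30.
Ulrich free within 07:30–19:30: 07:30–13:00, 14:00–19:30.
Diego ∩ Alice: 09:00–10:30, 11:00–14:30.
Diego ∩ Alice ∩ Wyatt: 09:00–10:30, 11:00–12:30.
Diego ∩ Alice ∩ Wyatt ∩ Ines: 09:00–10:30, 11:00–12:30.
Diego ∩ Alice ∩ Wyatt ∩ Ines ∩ Ulrich: 09:00–10:30, 11:00–12:30.
Common window lengths: 90, 90 min; longest is 90.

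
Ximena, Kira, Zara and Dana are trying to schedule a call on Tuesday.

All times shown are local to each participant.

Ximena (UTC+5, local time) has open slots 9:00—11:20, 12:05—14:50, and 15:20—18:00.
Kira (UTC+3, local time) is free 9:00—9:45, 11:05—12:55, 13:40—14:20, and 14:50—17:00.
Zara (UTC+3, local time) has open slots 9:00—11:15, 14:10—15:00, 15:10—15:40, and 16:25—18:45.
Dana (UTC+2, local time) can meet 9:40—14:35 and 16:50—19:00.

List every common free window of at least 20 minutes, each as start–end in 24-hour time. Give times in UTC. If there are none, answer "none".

12:10–12:35

Ximena → UTC: 04:00–06:20, 07:05–09:50, 10:20–13:00.
Kira → UTC: 06:00–06:45, 08:05–09:55, 10:40–11:20, 11:50–14:00.
Zara → UTC: 06:00–08:15, 11:10–12:00, 12:10–12:40, 13:25–15:45.
Dana → UTC: 07:40–12:35, 14:50–17:00.
Ximena ∩ Kira: 06:00–06:20, 08:05–09:50, 10:40–11:20, 11:50–13:00.
Ximena ∩ Kira ∩ Zara: 06:00–06:20, 08:05–08:15, 11:10–11:20, 11:50–12:00, 12:10–12:40.
Ximena ∩ Kira ∩ Zara ∩ Dana: 08:05–08:15, 11:10–11:20, 11:50–12:00, 12:10–12:35.
Windows ≥ 20 min: 12:10–12:35.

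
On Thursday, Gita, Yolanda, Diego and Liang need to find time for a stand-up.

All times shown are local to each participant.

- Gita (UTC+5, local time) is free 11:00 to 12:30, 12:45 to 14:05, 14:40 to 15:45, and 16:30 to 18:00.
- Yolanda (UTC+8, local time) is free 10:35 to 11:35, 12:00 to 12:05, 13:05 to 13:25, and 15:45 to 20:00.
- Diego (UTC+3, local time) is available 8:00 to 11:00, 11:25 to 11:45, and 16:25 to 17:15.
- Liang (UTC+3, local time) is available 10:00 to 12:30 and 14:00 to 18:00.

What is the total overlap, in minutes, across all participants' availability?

35 minutes

Gita → UTC: 06:00–07:30, 07:45–09:05, 09:40–10:45, 11:30–13:00.
Yolanda → UTC: 02:35–03:35, 04:00–04:05, 05:05–05:25, 07:45–12:00.
Diego → UTC: 05:00–08:00, 08:25–08:45, 13:25–14:15.
Liang → UTC: 07:00–09:30, 11:00–15:00.
Gita ∩ Yolanda: 07:45–09:05, 09:40–10:45, 11:30–12:00.
Gita ∩ Yolanda ∩ Diego: 07:45–08:00, 08:25–08:45.
Gita ∩ Yolanda ∩ Diego ∩ Liang: 07:45–08:00, 08:25–08:45.
Total common minutes: 15 + 20 = 35.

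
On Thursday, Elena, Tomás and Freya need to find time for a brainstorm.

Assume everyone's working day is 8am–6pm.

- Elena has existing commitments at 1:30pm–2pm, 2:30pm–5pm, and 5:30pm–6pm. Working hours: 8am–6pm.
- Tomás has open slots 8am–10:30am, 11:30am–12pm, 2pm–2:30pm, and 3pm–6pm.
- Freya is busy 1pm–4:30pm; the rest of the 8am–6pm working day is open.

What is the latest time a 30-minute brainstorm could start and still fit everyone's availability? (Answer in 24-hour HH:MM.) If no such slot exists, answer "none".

Elena free within 08:00–18:00: 08:00–13:30, 14:00–14:30, 17:00–17:30.
Freya free within 08:00–18:00: 08:00–13:00, 16:30–18:00.
Elena ∩ Tomás: 08:00–10:30, 11:30–12:00, 14:00–14:30, 17:00–17:30.
Elena ∩ Tomás ∩ Freya: 08:00–10:30, 11:30–12:00, 17:00–17:30.
Windows ≥ 30 min: 08:00–10:30, 11:30–12:00, 17:00–17:30.
Latest start in the last window 17:00–17:30 is 17:30 − 30 min = 17:00.

17:00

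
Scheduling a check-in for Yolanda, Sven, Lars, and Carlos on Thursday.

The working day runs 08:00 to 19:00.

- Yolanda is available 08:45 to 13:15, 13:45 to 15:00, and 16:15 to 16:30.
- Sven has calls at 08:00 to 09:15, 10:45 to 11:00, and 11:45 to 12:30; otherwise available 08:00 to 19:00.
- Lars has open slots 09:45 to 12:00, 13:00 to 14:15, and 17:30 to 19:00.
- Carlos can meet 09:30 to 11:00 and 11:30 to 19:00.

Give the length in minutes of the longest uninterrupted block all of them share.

Sven free within 08:00–19:00: 09:15–10:45, 11:00–11:45, 12:30–19:00.
Yolanda ∩ Sven: 09:15–10:45, 11:00–11:45, 12:30–13:15, 13:45–15:00, 16:15–16:30.
Yolanda ∩ Sven ∩ Lars: 09:45–10:45, 11:00–11:45, 13:00–13:15, 13:45–14:15.
Yolanda ∩ Sven ∩ Lars ∩ Carlos: 09:45–10:45, 11:30–11:45, 13:00–13:15, 13:45–14:15.
Common window lengths: 60, 15, 15, 30 min; longest is 60.

60 minutes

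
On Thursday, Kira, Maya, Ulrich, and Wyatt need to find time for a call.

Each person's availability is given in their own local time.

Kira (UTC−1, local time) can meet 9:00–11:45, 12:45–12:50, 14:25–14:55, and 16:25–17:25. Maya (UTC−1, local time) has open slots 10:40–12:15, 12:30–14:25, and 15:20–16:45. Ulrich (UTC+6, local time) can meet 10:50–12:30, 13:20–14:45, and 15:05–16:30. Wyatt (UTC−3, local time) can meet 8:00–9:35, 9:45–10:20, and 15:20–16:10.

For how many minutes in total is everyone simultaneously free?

0 minutes

Kira → UTC: 10:00–12:45, 13:45–13:50, 15:25–15:55, 17:25–18:25.
Maya → UTC: 11:40–13:15, 13:30–15:25, 16:20–17:45.
Ulrich → UTC: 04:50–06:30, 07:20–08:45, 09:05–10:30.
Wyatt → UTC: 11:00–12:35, 12:45–13:20, 18:20–19:10.
Kira ∩ Maya: 11:40–12:45, 13:45–13:50, 17:25–17:45.
Kira ∩ Maya ∩ Ulrich: (none).
Kira ∩ Maya ∩ Ulrich ∩ Wyatt: (none).
Total common minutes: 0.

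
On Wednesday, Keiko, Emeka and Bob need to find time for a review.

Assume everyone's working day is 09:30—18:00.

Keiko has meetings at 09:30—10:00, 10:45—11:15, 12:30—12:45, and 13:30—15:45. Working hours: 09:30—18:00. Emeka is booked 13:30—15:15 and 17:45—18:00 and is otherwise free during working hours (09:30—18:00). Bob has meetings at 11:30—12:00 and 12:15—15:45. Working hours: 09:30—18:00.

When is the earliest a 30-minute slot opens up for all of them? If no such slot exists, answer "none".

10:00

Keiko free within 09:30–18:00: 10:00–10:45, 11:15–12:30, 12:45–13:30, 15:45–18:00.
Emeka free within 09:30–18:00: 09:30–13:30, 15:15–17:45.
Bob free within 09:30–18:00: 09:30–11:30, 12:00–12:15, 15:45–18:00.
Keiko ∩ Emeka: 10:00–10:45, 11:15–12:30, 12:45–13:30, 15:45–17:45.
Keiko ∩ Emeka ∩ Bob: 10:00–10:45, 11:15–11:30, 12:00–12:15, 15:45–17:45.
Windows ≥ 30 min: 10:00–10:45, 15:45–17:45.
Earliest such window starts at 10:00.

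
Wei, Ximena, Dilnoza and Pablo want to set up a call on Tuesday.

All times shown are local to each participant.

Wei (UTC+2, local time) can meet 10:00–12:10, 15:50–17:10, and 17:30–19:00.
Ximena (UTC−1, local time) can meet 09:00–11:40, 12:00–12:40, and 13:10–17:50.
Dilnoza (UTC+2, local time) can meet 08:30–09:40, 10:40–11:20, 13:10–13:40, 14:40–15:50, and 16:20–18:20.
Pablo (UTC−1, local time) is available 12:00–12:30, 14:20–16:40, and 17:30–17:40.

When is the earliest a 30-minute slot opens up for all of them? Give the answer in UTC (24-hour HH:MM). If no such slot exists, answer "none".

15:30

Wei → UTC: 08:00–10:10, 13:50–15:10, 15:30–17:00.
Ximena → UTC: 10:00–12:40, 13:00–13:40, 14:10–18:50.
Dilnoza → UTC: 06:30–07:40, 08:40–09:20, 11:10–11:40, 12:40–13:50, 14:20–16:20.
Pablo → UTC: 13:00–13:30, 15:20–17:40, 18:30–18:40.
Wei ∩ Ximena: 10:00–10:10, 14:10–15:10, 15:30–17:00.
Wei ∩ Ximena ∩ Dilnoza: 14:20–15:10, 15:30–16:20.
Wei ∩ Ximena ∩ Dilnoza ∩ Pablo: 15:30–16:20.
Windows ≥ 30 min: 15:30–16:20.
Earliest such window starts at 15:30.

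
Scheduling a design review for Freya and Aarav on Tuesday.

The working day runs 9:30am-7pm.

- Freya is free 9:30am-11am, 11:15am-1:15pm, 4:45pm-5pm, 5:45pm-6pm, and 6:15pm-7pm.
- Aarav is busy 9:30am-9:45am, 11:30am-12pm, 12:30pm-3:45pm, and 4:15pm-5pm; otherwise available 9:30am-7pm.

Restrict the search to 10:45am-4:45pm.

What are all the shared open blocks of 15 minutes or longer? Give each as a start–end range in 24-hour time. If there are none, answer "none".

Aarav free within 09:30–19:00: 09:45–11:30, 12:00–12:30, 15:45–16:15, 17:00–19:00.
Freya ∩ Aarav: 09:45–11:00, 11:15–11:30, 12:00–12:30, 17:45–18:00, 18:15–19:00.
Restricted to 10:45–16:45: 10:45–11:00, 11:15–11:30, 12:00–12:30.
Windows ≥ 15 min: 10:45–11:00, 11:15–11:30, 12:00–12:30.

10:45–11:00, 11:15–11:30, 12:00–12:30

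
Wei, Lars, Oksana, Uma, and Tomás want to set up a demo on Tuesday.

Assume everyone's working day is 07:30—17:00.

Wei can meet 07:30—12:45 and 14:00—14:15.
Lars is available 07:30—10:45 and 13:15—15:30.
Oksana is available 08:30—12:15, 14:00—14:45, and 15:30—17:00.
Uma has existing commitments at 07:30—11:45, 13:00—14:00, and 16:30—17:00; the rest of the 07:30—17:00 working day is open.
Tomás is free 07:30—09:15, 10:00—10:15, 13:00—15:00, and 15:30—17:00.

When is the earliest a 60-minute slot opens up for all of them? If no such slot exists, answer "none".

none

Uma free within 07:30–17:00: 11:45–13:00, 14:00–16:30.
Wei ∩ Lars: 07:30–10:45, 14:00–14:15.
Wei ∩ Lars ∩ Oksana: 08:30–10:45, 14:00–14:15.
Wei ∩ Lars ∩ Oksana ∩ Uma: 14:00–14:15.
Wei ∩ Lars ∩ Oksana ∩ Uma ∩ Tomás: 14:00–14:15.
Windows ≥ 60 min: (none).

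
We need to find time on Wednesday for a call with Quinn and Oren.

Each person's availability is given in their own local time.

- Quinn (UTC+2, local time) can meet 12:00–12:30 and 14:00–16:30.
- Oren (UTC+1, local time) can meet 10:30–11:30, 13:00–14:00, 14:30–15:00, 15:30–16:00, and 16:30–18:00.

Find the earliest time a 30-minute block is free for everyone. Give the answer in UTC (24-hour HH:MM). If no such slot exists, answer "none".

Quinn → UTC: 10:00–10:30, 12:00–14:30.
Oren → UTC: 09:30–10:30, 12:00–13:00, 13:30–14:00, 14:30–15:00, 15:30–17:00.
Quinn ∩ Oren: 10:00–10:30, 12:00–13:00, 13:30–14:00.
Windows ≥ 30 min: 10:00–10:30, 12:00–13:00, 13:30–14:00.
Earliest such window starts at 10:00.

10:00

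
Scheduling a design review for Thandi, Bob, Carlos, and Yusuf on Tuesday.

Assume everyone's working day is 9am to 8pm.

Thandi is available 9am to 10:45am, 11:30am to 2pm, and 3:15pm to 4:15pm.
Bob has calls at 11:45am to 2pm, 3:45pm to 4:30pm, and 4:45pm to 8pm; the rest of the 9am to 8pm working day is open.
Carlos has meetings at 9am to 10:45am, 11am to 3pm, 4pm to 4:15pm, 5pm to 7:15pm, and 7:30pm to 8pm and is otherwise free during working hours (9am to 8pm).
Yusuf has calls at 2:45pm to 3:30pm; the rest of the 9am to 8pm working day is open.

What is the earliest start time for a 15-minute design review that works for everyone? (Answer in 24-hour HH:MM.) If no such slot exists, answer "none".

15:30

Bob free within 09:00–20:00: 09:00–11:45, 14:00–15:45, 16:30–16:45.
Carlos free within 09:00–20:00: 10:45–11:00, 15:00–16:00, 16:15–17:00, 19:15–19:30.
Yusuf free within 09:00–20:00: 09:00–14:45, 15:30–20:00.
Thandi ∩ Bob: 09:00–10:45, 11:30–11:45, 15:15–15:45.
Thandi ∩ Bob ∩ Carlos: 15:15–15:45.
Thandi ∩ Bob ∩ Carlos ∩ Yusuf: 15:30–15:45.
Windows ≥ 15 min: 15:30–15:45.
Earliest such window starts at 15:30.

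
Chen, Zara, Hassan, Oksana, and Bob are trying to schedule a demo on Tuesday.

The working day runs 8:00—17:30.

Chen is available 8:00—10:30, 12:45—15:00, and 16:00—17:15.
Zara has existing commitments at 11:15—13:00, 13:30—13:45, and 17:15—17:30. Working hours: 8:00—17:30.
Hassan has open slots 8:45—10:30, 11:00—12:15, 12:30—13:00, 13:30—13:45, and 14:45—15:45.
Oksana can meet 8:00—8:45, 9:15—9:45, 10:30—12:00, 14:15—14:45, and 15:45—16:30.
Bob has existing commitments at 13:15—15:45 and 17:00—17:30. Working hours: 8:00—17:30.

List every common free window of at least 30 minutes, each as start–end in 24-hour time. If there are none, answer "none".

09:15–09:45

Zara free within 08:00–17:30: 08:00–11:15, 13:00–13:30, 13:45–17:15.
Bob free within 08:00–17:30: 08:00–13:15, 15:45–17:00.
Chen ∩ Zara: 08:00–10:30, 13:00–13:30, 13:45–15:00, 16:00–17:15.
Chen ∩ Zara ∩ Hassan: 08:45–10:30, 14:45–15:00.
Chen ∩ Zara ∩ Hassan ∩ Oksana: 09:15–09:45.
Chen ∩ Zara ∩ Hassan ∩ Oksana ∩ Bob: 09:15–09:45.
Windows ≥ 30 min: 09:15–09:45.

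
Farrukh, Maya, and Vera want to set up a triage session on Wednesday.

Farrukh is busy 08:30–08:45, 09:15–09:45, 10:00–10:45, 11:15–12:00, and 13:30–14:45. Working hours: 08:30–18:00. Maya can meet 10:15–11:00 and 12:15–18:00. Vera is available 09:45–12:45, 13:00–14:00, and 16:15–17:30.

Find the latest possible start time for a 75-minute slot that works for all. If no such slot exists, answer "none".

16:15

Farrukh free within 08:30–18:00: 08:45–09:15, 09:45–10:00, 10:45–11:15, 12:00–13:30, 14:45–18:00.
Farrukh ∩ Maya: 10:45–11:00, 12:15–13:30, 14:45–18:00.
Farrukh ∩ Maya ∩ Vera: 10:45–11:00, 12:15–12:45, 13:00–13:30, 16:15–17:30.
Windows ≥ 75 min: 16:15–17:30.
Latest start in the last window 16:15–17:30 is 17:30 − 75 min = 16:15.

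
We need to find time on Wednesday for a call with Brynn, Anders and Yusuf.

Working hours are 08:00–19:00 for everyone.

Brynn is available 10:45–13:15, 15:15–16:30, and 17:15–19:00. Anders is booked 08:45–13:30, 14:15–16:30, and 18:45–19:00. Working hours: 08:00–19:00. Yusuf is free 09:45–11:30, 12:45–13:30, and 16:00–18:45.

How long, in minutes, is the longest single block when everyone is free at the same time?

Anders free within 08:00–19:00: 08:00–08:45, 13:30–14:15, 16:30–18:45.
Brynn ∩ Anders: 17:15–18:45.
Brynn ∩ Anders ∩ Yusuf: 17:15–18:45.
Single common window of 90 minutes.

90 minutes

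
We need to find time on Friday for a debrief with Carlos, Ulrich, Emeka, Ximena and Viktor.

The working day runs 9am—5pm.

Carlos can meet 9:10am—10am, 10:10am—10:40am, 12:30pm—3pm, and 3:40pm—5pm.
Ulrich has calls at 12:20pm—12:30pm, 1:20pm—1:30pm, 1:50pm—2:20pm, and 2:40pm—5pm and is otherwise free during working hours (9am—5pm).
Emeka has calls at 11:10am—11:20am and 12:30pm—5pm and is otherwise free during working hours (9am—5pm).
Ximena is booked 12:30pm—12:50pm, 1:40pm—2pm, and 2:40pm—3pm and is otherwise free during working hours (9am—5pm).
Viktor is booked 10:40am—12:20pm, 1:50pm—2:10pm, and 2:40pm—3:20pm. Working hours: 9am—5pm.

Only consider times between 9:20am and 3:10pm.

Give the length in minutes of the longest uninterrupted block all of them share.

Ulrich free within 09:00–17:00: 09:00–12:20, 12:30–13:20, 13:30–13:50, 14:20–14:40.
Emeka free within 09:00–17:00: 09:00–11:10, 11:20–12:30.
Ximena free within 09:00–17:00: 09:00–12:30, 12:50–13:40, 14:00–14:40, 15:00–17:00.
Viktor free within 09:00–17:00: 09:00–10:40, 12:20–13:50, 14:10–14:40, 15:20–17:00.
Carlos ∩ Ulrich: 09:10–10:00, 10:10–10:40, 12:30–13:20, 13:30–13:50, 14:20–14:40.
Carlos ∩ Ulrich ∩ Emeka: 09:10–10:00, 10:10–10:40.
Carlos ∩ Ulrich ∩ Emeka ∩ Ximena: 09:10–10:00, 10:10–10:40.
Carlos ∩ Ulrich ∩ Emeka ∩ Ximena ∩ Viktor: 09:10–10:00, 10:10–10:40.
Restricted to 09:20–15:10: 09:20–10:00, 10:10–10:40.
Common window lengths: 40, 30 min; longest is 40.

40 minutes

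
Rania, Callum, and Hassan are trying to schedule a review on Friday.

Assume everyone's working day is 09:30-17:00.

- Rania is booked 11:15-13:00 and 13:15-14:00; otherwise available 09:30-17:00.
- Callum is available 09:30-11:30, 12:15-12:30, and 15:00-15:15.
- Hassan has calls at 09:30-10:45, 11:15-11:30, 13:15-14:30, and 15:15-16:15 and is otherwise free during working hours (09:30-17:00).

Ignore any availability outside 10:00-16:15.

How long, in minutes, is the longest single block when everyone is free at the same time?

Rania free within 09:30–17:00: 09:30–11:15, 13:00–13:15, 14:00–17:00.
Hassan free within 09:30–17:00: 10:45–11:15, 11:30–13:15, 14:30–15:15, 16:15–17:00.
Rania ∩ Callum: 09:30–11:15, 15:00–15:15.
Rania ∩ Callum ∩ Hassan: 10:45–11:15, 15:00–15:15.
Restricted to 10:00–16:15: 10:45–11:15, 15:00–15:15.
Common window lengths: 30, 15 min; longest is 30.

30 minutes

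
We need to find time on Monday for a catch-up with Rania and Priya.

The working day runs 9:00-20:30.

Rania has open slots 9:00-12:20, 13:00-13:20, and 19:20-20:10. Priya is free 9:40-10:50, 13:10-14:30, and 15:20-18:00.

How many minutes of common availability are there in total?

Rania ∩ Priya: 09:40–10:50, 13:10–13:20.
Total common minutes: 70 + 10 = 80.

80 minutes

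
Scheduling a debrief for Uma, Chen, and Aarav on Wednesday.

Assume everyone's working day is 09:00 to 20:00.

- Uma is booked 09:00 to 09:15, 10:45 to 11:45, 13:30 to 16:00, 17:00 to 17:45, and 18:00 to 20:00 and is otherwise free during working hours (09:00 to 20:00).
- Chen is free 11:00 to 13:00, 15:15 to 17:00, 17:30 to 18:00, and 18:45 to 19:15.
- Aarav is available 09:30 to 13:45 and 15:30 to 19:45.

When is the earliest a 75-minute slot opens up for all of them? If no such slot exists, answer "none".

11:45

Uma free within 09:00–20:00: 09:15–10:45, 11:45–13:30, 16:00–17:00, 17:45–18:00.
Uma ∩ Chen: 11:45–13:00, 16:00–17:00, 17:45–18:00.
Uma ∩ Chen ∩ Aarav: 11:45–13:00, 16:00–17:00, 17:45–18:00.
Windows ≥ 75 min: 11:45–13:00.
Earliest such window starts at 11:45.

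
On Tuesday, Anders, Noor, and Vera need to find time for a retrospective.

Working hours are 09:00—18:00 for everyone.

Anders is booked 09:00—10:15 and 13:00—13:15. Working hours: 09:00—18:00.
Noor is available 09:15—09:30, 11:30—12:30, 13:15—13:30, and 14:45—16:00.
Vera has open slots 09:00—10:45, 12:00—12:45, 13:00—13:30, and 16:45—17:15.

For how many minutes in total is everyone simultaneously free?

45 minutes

Anders free within 09:00–18:00: 10:15–13:00, 13:15–18:00.
Anders ∩ Noor: 11:30–12:30, 13:15–13:30, 14:45–16:00.
Anders ∩ Noor ∩ Vera: 12:00–12:30, 13:15–13:30.
Total common minutes: 30 + 15 = 45.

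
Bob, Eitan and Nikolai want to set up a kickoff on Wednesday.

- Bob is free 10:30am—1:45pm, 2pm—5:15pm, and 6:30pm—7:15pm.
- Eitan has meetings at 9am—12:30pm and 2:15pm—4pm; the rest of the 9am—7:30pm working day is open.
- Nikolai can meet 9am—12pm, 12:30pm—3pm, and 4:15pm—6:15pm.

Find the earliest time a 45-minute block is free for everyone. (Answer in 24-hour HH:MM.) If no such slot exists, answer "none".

Eitan free within 09:00–19:30: 12:30–14:15, 16:00–19:30.
Bob ∩ Eitan: 12:30–13:45, 14:00–14:15, 16:00–17:15, 18:30–19:15.
Bob ∩ Eitan ∩ Nikolai: 12:30–13:45, 14:00–14:15, 16:15–17:15.
Windows ≥ 45 min: 12:30–13:45, 16:15–17:15.
Earliest such window starts at 12:30.

12:30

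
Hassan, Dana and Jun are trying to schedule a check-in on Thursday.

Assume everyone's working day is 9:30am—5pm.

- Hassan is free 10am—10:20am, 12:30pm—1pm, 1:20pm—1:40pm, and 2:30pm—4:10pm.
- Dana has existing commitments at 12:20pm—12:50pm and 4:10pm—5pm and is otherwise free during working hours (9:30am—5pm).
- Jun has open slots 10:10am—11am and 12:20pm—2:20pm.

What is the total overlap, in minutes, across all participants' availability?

Dana free within 09:30–17:00: 09:30–12:20, 12:50–16:10.
Hassan ∩ Dana: 10:00–10:20, 12:50–13:00, 13:20–13:40, 14:30–16:10.
Hassan ∩ Dana ∩ Jun: 10:10–10:20, 12:50–13:00, 13:20–13:40.
Total common minutes: 10 + 10 + 20 = 40.

40 minutes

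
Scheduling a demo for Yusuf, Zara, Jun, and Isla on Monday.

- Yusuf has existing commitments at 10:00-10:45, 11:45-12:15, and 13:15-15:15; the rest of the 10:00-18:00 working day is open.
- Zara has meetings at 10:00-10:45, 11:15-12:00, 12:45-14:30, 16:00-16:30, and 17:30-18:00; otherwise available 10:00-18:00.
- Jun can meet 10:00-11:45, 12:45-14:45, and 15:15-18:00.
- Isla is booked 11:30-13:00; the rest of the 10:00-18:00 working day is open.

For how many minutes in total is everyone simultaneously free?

Yusuf free within 10:00–18:00: 10:45–11:45, 12:15–13:15, 15:15–18:00.
Zara free within 10:00–18:00: 10:45–11:15, 12:00–12:45, 14:30–16:00, 16:30–17:30.
Isla free within 10:00–18:00: 10:00–11:30, 13:00–18:00.
Yusuf ∩ Zara: 10:45–11:15, 12:15–12:45, 15:15–16:00, 16:30–17:30.
Yusuf ∩ Zara ∩ Jun: 10:45–11:15, 15:15–16:00, 16:30–17:30.
Yusuf ∩ Zara ∩ Jun ∩ Isla: 10:45–11:15, 15:15–16:00, 16:30–17:30.
Total common minutes: 30 + 45 + 60 = 135.

135 minutes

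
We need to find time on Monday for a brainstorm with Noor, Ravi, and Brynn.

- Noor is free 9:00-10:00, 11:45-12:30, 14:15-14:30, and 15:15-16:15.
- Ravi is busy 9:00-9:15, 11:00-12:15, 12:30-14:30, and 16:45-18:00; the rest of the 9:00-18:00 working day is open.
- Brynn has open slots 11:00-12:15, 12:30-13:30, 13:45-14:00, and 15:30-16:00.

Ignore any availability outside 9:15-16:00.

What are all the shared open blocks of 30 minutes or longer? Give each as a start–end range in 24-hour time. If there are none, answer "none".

Ravi free within 09:00–18:00: 09:15–11:00, 12:15–12:30, 14:30–16:45.
Noor ∩ Ravi: 09:15–10:00, 12:15–12:30, 15:15–16:15.
Noor ∩ Ravi ∩ Brynn: 15:30–16:00.
Restricted to 09:15–16:00: 15:30–16:00.
Windows ≥ 30 min: 15:30–16:00.

15:30–16:00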